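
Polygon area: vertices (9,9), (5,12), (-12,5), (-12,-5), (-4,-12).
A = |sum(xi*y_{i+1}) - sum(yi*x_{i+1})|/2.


sum(xi*y_{i+1}) = 9*12 + 5*5 - 12*(-5) - 12*(-12) - 4*9 = 301
sum(yi*x_{i+1}) = 9*5 + 12*(-12) + 5*(-12) - 5*(-4) - 12*9 = -247
Area = |301 + 247|/2 = 548/2 = 274.0000

274.0000 sq units


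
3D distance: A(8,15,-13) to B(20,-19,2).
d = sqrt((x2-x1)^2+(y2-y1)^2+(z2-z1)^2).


dx=12, dy=-34, dz=15
d = sqrt(144+1156+225) = sqrt(1525) = 39.0512

39.0512


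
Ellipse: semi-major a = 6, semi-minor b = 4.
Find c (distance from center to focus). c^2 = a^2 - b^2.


c^2 = 6^2 - 4^2 = 36 - 16 = 20
c = sqrt(20) = 4.4721

c = 4.4721


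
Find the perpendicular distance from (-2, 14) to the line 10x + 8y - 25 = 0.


|10*(-2) + 8*14 - 25| = |67| = 67
sqrt(100 + 64) = sqrt(164) = 12.8062
d = 67/sqrt(164) = 5.2318

5.2318


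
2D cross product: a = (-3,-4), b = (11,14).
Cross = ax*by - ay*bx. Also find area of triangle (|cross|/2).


cross = -3*14 + 4*11 = -42 + 44 = 2
Triangle area = |2|/2 = 2/2 = 1.0000

cross = 2, triangle area = 1.0000


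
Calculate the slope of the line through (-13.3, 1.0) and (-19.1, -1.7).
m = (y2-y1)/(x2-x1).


dy = -1.7 - 1.0 = -2.7
dx = -19.1 + 13.3 = -5.8
m = -2.7/(-5.8) = 0.4655

m = 0.4655


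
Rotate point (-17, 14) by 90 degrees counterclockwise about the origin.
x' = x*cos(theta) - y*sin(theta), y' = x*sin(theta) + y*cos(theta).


cos(90) = 0, sin(90) = 1
x' = -17*0 - 14*1 = -14
y' = -17*1 + 14*0 = -17

(-14, -17)


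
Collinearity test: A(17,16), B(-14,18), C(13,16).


17*(18-16) - 14*(16-16) + 13*(16-18)
= 34 + 0 - 26 = 8

No, not collinear (determinant = 8)


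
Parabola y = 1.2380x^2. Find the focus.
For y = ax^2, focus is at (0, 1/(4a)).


a = 1.2380
4a = 4.9520
focus = (0, 1/4.9520) = (0, 0.2019)

Focus = (0, 0.2019)


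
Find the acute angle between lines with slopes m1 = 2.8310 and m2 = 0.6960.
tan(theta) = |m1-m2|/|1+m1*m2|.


m1-m2 = 2.135
1+m1*m2 = 2.970376
tan(theta) = |2.135/2.970376| = 0.718764
theta = arctan(|2.135/2.970376|) = 35.7072 degrees (acute angle)

35.7072 degrees


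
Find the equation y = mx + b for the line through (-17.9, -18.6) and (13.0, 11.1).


m = (29.7)/(30.9) = 0.9612
b = y1 - m*x1 = -18.6 - (29.7*(-17.9))/(30.9) = -18.6 + 17.2049 = -1.3951

y = 0.9612x - 1.3951


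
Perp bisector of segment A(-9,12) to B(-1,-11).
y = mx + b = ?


Midpoint = (-5, 0.5)
Slope of AB = dy/dx = -23/8 = -2.8750
Perp slope = -dx/dy = 8/23 = 0.3478
b = My - (perp slope)*Mx = 0.5 + (8*(-5))/(-23) = 0.5 + 1.7391 = 2.2391

y = 0.3478x + 2.2391


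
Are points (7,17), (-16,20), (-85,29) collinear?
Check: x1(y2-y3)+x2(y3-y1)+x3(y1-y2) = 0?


7*(20-29) - 16*(29-17) - 85*(17-20)
= -63 - 192 + 255 = 0

Yes, collinear (determinant = 0)


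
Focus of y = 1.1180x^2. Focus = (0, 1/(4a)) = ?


a = 1.1180
4a = 4.4720
focus = (0, 1/4.4720) = (0, 0.2236)

Focus = (0, 0.2236)


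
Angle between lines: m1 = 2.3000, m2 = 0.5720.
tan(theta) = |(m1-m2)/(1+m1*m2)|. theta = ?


m1-m2 = 1.728
1+m1*m2 = 2.3156
tan(theta) = |1.728/2.3156| = 0.746243
theta = arctan(|1.728/2.3156|) = 36.7319 degrees (acute angle)

36.7319 degrees


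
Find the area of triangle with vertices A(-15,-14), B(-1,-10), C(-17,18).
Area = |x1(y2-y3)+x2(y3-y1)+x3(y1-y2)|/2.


-15*(-10-18) = 420
-1*(18+ 14) = -32
-17*(-14+ 10) = 68
sum = 456
Area = |456|/2 = 228.0000

228.0000 sq units


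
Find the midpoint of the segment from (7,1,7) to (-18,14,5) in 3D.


Mx = (7- 18)/2 = -5.5000
My = (1+14)/2 = 7.5000
Mz = (7+5)/2 = 6.0000

M = (-5.5000, 7.5000, 6.0000)


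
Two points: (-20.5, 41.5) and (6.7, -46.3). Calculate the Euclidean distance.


dx = 6.7 + 20.5 = 27.2
dy = -46.3 - 41.5 = -87.8
d = sqrt(739.84 + 7708.84) = sqrt(8448.68) = 91.9167

91.9167


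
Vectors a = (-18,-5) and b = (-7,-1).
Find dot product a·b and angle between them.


a·b = -18*(-7) - 5*(-1) = 126 + 5 = 131
|a| = sqrt(324+25) = 18.6815
|b| = sqrt(49+1) = 7.0711
cos(theta) = 131/(sqrt(349)*sqrt(50)) = 131/sqrt(17450) = 0.991685
theta = arccos(131/sqrt(17450)) = 7.3940 degrees

a·b = 131, theta = 7.3940 deg


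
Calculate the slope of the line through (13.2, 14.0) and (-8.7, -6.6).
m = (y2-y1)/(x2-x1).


dy = -6.6 - 14.0 = -20.6
dx = -8.7 - 13.2 = -21.9
m = -20.6/(-21.9) = 0.9406

m = 0.9406


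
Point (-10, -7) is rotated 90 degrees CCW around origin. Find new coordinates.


cos(90) = 0, sin(90) = 1
x' = -10*0 + 7*1 = 7
y' = -10*1 - 7*0 = -10

(7, -10)


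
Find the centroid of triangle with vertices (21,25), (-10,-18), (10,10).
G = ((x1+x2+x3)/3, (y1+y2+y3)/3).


Gx = (21- 10+10)/3 = 21/3 = 7.0000
Gy = (25- 18+10)/3 = 17/3 = 5.6667

G = (7.0000, 5.6667)


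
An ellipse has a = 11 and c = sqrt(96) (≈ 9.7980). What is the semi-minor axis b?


b^2 = 11^2 - (sqrt(96))^2 = 121 - 96 = 25
b = sqrt(25) = 5

b = 5


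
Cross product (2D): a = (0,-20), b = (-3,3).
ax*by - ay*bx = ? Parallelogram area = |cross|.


cross = 0*3 + 20*(-3) = 0 - 60 = -60
Parallelogram area = |-60| = 60

cross = -60, parallelogram area = 60


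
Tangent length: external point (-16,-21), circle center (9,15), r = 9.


d = sqrt((-16-9)^2 + (-21-15)^2) = sqrt(625+1296) = 43.8292
L = sqrt(1921.0000 - 81) = sqrt(1840.0000) = 42.8952

42.8952


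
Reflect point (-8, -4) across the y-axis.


Reflection rule for y-axis: (-x, y)
(-8, -4) -> (8, -4)

(8, -4)


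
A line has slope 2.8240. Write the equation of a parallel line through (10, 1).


Parallel lines have equal slopes.
m2 = 2.8240
b2 = 1 - 2.8240*10 = -27.2400

y = 2.8240x - 27.2400


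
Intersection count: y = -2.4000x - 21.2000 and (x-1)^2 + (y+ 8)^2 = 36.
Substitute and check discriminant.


Substitute y = -2.4000x - 21.2000: (x-1)^2 + (-2.4000x- 21.2000+ 8)^2 = 36
Expand to Ax^2 + Bx + C = 0, where b-k = -13.2
A = 1+m^2 = 6.76
B = 2(m(b-k) - h) = 2(-2.4000*(-13.2) - 1) = 61.36
C = h^2 + (b-k)^2 - r^2 = 1 + 174.24 - 36 = 139.24
disc = B^2-4AC = 3765.0496 - 3765.0496 = 0
disc = 0

1 intersection point (tangent)


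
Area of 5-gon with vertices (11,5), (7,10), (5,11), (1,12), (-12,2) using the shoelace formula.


sum(xi*y_{i+1}) = 11*10 + 7*11 + 5*12 + 1*2 - 12*5 = 189
sum(yi*x_{i+1}) = 5*7 + 10*5 + 11*1 + 12*(-12) + 2*11 = -26
Area = |189 + 26|/2 = 215/2 = 107.5000

107.5000 sq units


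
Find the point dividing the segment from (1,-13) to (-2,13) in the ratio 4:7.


Px = (4*(-2) + 7*1)/11 = -1/11 = -0.0909
Py = (4*13 + 7*(-13))/11 = -39/11 = -3.5455

P = (-0.0909, -3.5455)


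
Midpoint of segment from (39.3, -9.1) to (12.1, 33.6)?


Mx = (39.3 + 12.1)/2 = 51.4/2 = 25.7000
My = (-9.1 + 33.6)/2 = 24.5/2 = 12.2500

(25.7000, 12.2500)


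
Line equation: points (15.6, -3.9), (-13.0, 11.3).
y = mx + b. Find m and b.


m = (15.2)/(-28.6) = -0.5315
b = y1 - m*x1 = -3.9 - (15.2*15.6)/(-28.6) = -3.9 + 8.2909 = 4.3909

y = -0.5315x + 4.3909


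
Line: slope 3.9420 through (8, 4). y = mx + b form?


y - 4 = 3.9420(x - 8)
y = 3.9420x + 4 - 3.9420*8
y = 3.9420x - 27.5360

y = 3.9420x - 27.5360


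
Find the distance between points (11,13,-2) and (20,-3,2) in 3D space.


dx=9, dy=-16, dz=4
d = sqrt(81+256+16) = sqrt(353) = 18.7883

18.7883


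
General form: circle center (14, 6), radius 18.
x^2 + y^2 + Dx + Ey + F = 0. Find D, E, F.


(x-14)^2 + (y-6)^2 = 18^2
D = -2h = -28, E = -2k = -12
F = h^2+k^2-r^2 = 196+36-324 = -92

D = -28, E = -12, F = -92


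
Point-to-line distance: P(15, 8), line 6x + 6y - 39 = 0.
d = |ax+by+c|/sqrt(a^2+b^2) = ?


|6*15 + 6*8 - 39| = |99| = 99
sqrt(36 + 36) = sqrt(72) = 8.4853
d = 99/sqrt(72) = 11.6673

11.6673


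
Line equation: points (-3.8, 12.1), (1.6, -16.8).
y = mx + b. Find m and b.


m = (-28.9)/(5.4) = -5.3519
b = y1 - m*x1 = 12.1 - (-28.9*(-3.8))/(5.4) = 12.1 - 20.3370 = -8.2370

y = -5.3519x - 8.2370


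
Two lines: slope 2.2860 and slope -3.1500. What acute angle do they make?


m1-m2 = 5.436
1+m1*m2 = -6.2009
tan(theta) = |5.436/(-6.2009)| = 0.876647
theta = arctan(|5.436/(-6.2009)|) = 41.2393 degrees (acute angle)

41.2393 degrees


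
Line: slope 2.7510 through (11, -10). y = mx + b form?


y + 10 = 2.7510(x - 11)
y = 2.7510x - 10 - 2.7510*11
y = 2.7510x - 40.2610

y = 2.7510x - 40.2610


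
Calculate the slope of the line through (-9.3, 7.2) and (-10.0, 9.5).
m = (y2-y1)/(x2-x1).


dy = 9.5 - 7.2 = 2.3
dx = -10.0 + 9.3 = -0.7
m = 2.3/(-0.7) = -3.2857

m = -3.2857


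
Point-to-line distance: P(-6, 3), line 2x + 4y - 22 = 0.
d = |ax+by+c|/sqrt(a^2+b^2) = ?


|2*(-6) + 4*3 - 22| = |-22| = 22
sqrt(4 + 16) = sqrt(20) = 4.4721
d = 22/sqrt(20) = 4.9193

4.9193


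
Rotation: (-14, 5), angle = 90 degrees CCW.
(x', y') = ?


cos(90) = 0, sin(90) = 1
x' = -14*0 - 5*1 = -5
y' = -14*1 + 5*0 = -14

(-5, -14)


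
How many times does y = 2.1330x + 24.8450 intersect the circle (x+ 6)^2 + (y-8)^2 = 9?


Substitute y = 2.1330x + 24.8450: (x+ 6)^2 + (2.1330x+24.8450-8)^2 = 9
Expand to Ax^2 + Bx + C = 0, where b-k = 16.845
A = 1+m^2 = 5.549689
B = 2(m(b-k) - h) = 2(2.1330*16.845 + 6) = 83.86077
C = h^2 + (b-k)^2 - r^2 = 36 + 283.754025 - 9 = 310.754025
disc = B^2-4AC = 7032.6287 - 6898.3528 = 134.2759
disc > 0

2 intersection points


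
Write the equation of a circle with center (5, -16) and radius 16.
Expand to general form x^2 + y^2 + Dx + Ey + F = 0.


(x-5)^2 + (y+ 16)^2 = 16^2
D = -2h = -10, E = -2k = 32
F = h^2+k^2-r^2 = 25+256-256 = 25

x^2 + y^2 - 10x + 32y + 25 = 0


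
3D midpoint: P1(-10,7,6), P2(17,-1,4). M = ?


Mx = (-10+17)/2 = 3.5000
My = (7- 1)/2 = 3.0000
Mz = (6+4)/2 = 5.0000

M = (3.5000, 3.0000, 5.0000)


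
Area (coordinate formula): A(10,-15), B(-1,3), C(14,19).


10*(3-19) = -160
-1*(19+ 15) = -34
14*(-15-3) = -252
sum = -446
Area = |-446|/2 = 223.0000

223.0000 sq units


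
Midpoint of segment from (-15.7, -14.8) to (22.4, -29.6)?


Mx = (-15.7 + 22.4)/2 = 6.7/2 = 3.3500
My = (-14.8 - 29.6)/2 = -44.4/2 = -22.2000

(3.3500, -22.2000)


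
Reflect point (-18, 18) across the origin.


Reflection rule for origin: (-x, -y)
(-18, 18) -> (18, -18)

(18, -18)


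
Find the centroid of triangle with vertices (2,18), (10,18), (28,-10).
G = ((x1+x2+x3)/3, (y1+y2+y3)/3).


Gx = (2+10+28)/3 = 40/3 = 13.3333
Gy = (18+18- 10)/3 = 26/3 = 8.6667

G = (13.3333, 8.6667)


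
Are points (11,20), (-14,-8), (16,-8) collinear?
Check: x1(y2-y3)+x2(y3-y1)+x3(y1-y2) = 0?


11*(-8+ 8) - 14*(-8-20) + 16*(20+ 8)
= 0 + 392 + 448 = 840

No, not collinear (determinant = 840)


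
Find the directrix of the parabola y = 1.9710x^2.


a = 1.9710
1/(4a) = 0.1268
directrix: y = -0.1268 = -0.1268

y = -0.1268


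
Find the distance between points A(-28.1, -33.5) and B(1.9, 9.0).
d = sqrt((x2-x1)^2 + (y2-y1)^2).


dx = 1.9 + 28.1 = 30.0
dy = 9.0 + 33.5 = 42.5
d = sqrt(900.0 + 1806.25) = sqrt(2706.25) = 52.0216

52.0216


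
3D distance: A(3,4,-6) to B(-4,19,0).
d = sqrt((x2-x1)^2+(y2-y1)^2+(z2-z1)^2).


dx=-7, dy=15, dz=6
d = sqrt(49+225+36) = sqrt(310) = 17.6068

17.6068


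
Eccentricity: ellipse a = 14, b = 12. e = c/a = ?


c = sqrt(196-144) = sqrt(52) = 7.2111
e = c/a = sqrt(52)/14 = 0.5151

e = 0.5151


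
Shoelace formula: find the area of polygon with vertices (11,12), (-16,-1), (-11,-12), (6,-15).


sum(xi*y_{i+1}) = 11*(-1) - 16*(-12) - 11*(-15) + 6*12 = 418
sum(yi*x_{i+1}) = 12*(-16) - 1*(-11) - 12*6 - 15*11 = -418
Area = |418 + 418|/2 = 836/2 = 418.0000

418.0000 sq units


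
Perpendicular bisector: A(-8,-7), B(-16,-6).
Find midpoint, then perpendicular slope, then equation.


Midpoint = (-12, -6.5)
Slope of AB = dy/dx = 1/(-8) = -0.1250
Perp slope = -dx/dy = 8/1 = 8.0000
b = My - (perp slope)*Mx = -6.5 + (-8*(-12))/1 = -6.5 + 96.0000 = 89.5000

y = 8.0000x + 89.5000


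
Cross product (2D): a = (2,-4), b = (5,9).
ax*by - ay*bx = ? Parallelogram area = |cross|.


cross = 2*9 + 4*5 = 18 + 20 = 38
Parallelogram area = |38| = 38

cross = 38, parallelogram area = 38


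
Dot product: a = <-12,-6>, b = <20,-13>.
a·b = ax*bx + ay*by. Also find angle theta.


a·b = -12*20 - 6*(-13) = -240 + 78 = -162
|a| = sqrt(144+36) = 13.4164
|b| = sqrt(400+169) = 23.8537
cos(theta) = -162/(sqrt(180)*sqrt(569)) = -162/sqrt(102420) = -0.506201
theta = arccos(-162/sqrt(102420)) = 120.4111 degrees

a·b = -162, theta = 120.4111 deg


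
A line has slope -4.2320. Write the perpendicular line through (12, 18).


Perpendicular slope = -1/m1 = -1/(-4.2320) = 0.2363
b2 = y0 - m2*x0 = 18 + 12/(-4.2320) = 18 - 2.8355 = 15.1645

y = 0.2363x + 15.1645


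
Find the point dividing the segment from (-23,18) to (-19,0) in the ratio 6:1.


Px = (6*(-19) + 1*(-23))/7 = -137/7 = -19.5714
Py = (6*0 + 1*18)/7 = 18/7 = 2.5714

P = (-19.5714, 2.5714)


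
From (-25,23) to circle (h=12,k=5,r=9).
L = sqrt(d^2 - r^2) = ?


d = sqrt((-25-12)^2 + (23-5)^2) = sqrt(1369+324) = 41.1461
L = sqrt(1693.0000 - 81) = sqrt(1612.0000) = 40.1497

40.1497


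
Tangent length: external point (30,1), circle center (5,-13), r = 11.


d = sqrt((30-5)^2 + (1+ 13)^2) = sqrt(625+196) = 28.6531
L = sqrt(821.0000 - 121) = sqrt(700.0000) = 26.4575

26.4575


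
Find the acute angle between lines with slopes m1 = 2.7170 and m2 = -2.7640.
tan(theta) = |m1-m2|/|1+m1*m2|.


m1-m2 = 5.481
1+m1*m2 = -6.509788
tan(theta) = |5.481/(-6.509788)| = 0.841963
theta = arctan(|5.481/(-6.509788)|) = 40.0961 degrees (acute angle)

40.0961 degrees


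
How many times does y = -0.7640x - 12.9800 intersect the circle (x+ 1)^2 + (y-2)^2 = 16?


Substitute y = -0.7640x - 12.9800: (x+ 1)^2 + (-0.7640x- 12.9800-2)^2 = 16
Expand to Ax^2 + Bx + C = 0, where b-k = -14.98
A = 1+m^2 = 1.583696
B = 2(m(b-k) - h) = 2(-0.7640*(-14.98) + 1) = 24.88944
C = h^2 + (b-k)^2 - r^2 = 1 + 224.4004 - 16 = 209.4004
disc = B^2-4AC = 619.4842 - 1326.5063 = -707.0221
disc < 0

0 intersection points


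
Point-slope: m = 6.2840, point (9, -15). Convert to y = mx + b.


y + 15 = 6.2840(x - 9)
y = 6.2840x - 15 - 6.2840*9
y = 6.2840x - 71.5560

y = 6.2840x - 71.5560


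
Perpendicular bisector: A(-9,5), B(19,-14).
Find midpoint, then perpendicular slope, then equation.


Midpoint = (5, -4.5)
Slope of AB = dy/dx = -19/28 = -0.6786
Perp slope = -dx/dy = 28/19 = 1.4737
b = My - (perp slope)*Mx = -4.5 + (28*5)/(-19) = -4.5 - 7.3684 = -11.8684

y = 1.4737x - 11.8684


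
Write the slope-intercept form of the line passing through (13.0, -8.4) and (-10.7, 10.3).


m = (18.7)/(-23.7) = -0.7890
b = y1 - m*x1 = -8.4 - (18.7*13.0)/(-23.7) = -8.4 + 10.2574 = 1.8574

y = -0.7890x + 1.8574


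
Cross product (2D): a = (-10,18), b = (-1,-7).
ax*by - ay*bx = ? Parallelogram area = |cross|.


cross = -10*(-7) - 18*(-1) = 70 + 18 = 88
Parallelogram area = |88| = 88

cross = 88, parallelogram area = 88


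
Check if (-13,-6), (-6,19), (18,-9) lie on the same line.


-13*(19+ 9) - 6*(-9+ 6) + 18*(-6-19)
= -364 + 18 - 450 = -796

No, not collinear (determinant = -796)


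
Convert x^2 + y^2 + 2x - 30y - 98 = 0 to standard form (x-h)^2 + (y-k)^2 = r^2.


h = -D/2 = -2/2 = -1
k = -E/2 = 30/2 = 15
r^2 = h^2 + k^2 - F = 1 + 225 + 98 = 324
r = 18

Center (-1, 15), radius = 18


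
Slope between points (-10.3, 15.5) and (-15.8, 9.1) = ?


dy = 9.1 - 15.5 = -6.4
dx = -15.8 + 10.3 = -5.5
m = -6.4/(-5.5) = 1.1636

m = 1.1636


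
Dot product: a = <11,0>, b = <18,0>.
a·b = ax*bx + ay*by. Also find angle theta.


a·b = 11*18 + 0*0 = 198 + 0 = 198
|a| = sqrt(121+0) = 11.0000
|b| = sqrt(324+0) = 18.0000
cos(theta) = 198/(sqrt(121)*sqrt(324)) = 198/sqrt(39204) = 1
theta = arccos(198/sqrt(39204)) = 0 degrees

a·b = 198, theta = 0 deg


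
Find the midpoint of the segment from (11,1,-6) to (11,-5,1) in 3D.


Mx = (11+11)/2 = 11.0000
My = (1- 5)/2 = -2.0000
Mz = (-6+1)/2 = -2.5000

M = (11.0000, -2.0000, -2.5000)


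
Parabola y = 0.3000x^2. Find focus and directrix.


a = 0.3000
1/(4a) = 0.8333
Focus = (0, 0.8333)
Directrix: y = -0.8333

Focus = (0, 0.8333), Directrix: y = -0.8333


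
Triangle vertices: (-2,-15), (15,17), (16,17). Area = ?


-2*(17-17) = 0
15*(17+ 15) = 480
16*(-15-17) = -512
sum = -32
Area = |-32|/2 = 16.0000

16.0000 sq units


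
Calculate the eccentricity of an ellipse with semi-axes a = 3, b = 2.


c = sqrt(9-4) = sqrt(5) = 2.2361
e = c/a = sqrt(5)/3 = 0.7454

e = 0.7454


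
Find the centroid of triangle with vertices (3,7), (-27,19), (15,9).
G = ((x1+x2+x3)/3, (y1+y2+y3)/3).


Gx = (3- 27+15)/3 = -9/3 = -3.0000
Gy = (7+19+9)/3 = 35/3 = 11.6667

G = (-3.0000, 11.6667)


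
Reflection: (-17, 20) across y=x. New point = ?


Reflection rule for y=x: (y, x)
(-17, 20) -> (20, -17)

(20, -17)


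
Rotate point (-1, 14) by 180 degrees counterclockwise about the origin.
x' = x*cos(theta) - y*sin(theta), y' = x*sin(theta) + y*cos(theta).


cos(180) = -1, sin(180) = 0
x' = -1*(-1) - 14*0 = 1
y' = -1*0 + 14*(-1) = -14

(1, -14)


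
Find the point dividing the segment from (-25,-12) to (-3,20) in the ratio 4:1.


Px = (4*(-3) + 1*(-25))/5 = -37/5 = -7.4000
Py = (4*20 + 1*(-12))/5 = 68/5 = 13.6000

P = (-7.4000, 13.6000)


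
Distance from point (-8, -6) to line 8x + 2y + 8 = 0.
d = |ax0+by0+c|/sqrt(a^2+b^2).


|8*(-8) + 2*(-6) + 8| = |-68| = 68
sqrt(64 + 4) = sqrt(68) = 8.2462
d = 68/sqrt(68) = 8.2462

8.2462


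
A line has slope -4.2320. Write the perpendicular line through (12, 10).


Perpendicular slope = -1/m1 = -1/(-4.2320) = 0.2363
b2 = y0 - m2*x0 = 10 + 12/(-4.2320) = 10 - 2.8355 = 7.1645

y = 0.2363x + 7.1645


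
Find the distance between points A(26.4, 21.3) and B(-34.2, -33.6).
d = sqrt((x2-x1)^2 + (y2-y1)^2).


dx = -34.2 - 26.4 = -60.6
dy = -33.6 - 21.3 = -54.9
d = sqrt(3672.36 + 3014.01) = sqrt(6686.37) = 81.7702

81.7702


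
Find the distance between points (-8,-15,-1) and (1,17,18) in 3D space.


dx=9, dy=32, dz=19
d = sqrt(81+1024+361) = sqrt(1466) = 38.2884

38.2884


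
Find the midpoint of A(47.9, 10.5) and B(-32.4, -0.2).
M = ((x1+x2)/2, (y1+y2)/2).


Mx = (47.9 - 32.4)/2 = 15.5/2 = 7.7500
My = (10.5 - 0.2)/2 = 10.3/2 = 5.1500

(7.7500, 5.1500)


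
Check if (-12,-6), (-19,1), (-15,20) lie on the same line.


-12*(1-20) - 19*(20+ 6) - 15*(-6-1)
= 228 - 494 + 105 = -161

No, not collinear (determinant = -161)


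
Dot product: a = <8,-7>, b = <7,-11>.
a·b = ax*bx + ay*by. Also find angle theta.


a·b = 8*7 - 7*(-11) = 56 + 77 = 133
|a| = sqrt(64+49) = 10.6301
|b| = sqrt(49+121) = 13.0384
cos(theta) = 133/(sqrt(113)*sqrt(170)) = 133/sqrt(19210) = 0.959595
theta = arccos(133/sqrt(19210)) = 16.3429 degrees

a·b = 133, theta = 16.3429 deg


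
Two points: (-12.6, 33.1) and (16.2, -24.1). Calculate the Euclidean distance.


dx = 16.2 + 12.6 = 28.8
dy = -24.1 - 33.1 = -57.2
d = sqrt(829.44 + 3271.84) = sqrt(4101.28) = 64.0412

64.0412


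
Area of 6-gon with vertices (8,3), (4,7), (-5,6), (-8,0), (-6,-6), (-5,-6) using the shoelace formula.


sum(xi*y_{i+1}) = 8*7 + 4*6 - 5*0 - 8*(-6) - 6*(-6) - 5*3 = 149
sum(yi*x_{i+1}) = 3*4 + 7*(-5) + 6*(-8) + 0*(-6) - 6*(-5) - 6*8 = -89
Area = |149 + 89|/2 = 238/2 = 119.0000

119.0000 sq units


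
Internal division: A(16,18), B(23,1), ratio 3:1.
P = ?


Px = (3*23 + 1*16)/4 = 85/4 = 21.2500
Py = (3*1 + 1*18)/4 = 21/4 = 5.2500

P = (21.2500, 5.2500)


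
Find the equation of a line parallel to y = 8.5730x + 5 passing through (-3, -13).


Parallel lines have equal slopes.
m2 = 8.5730
b2 = -13 - 8.5730*(-3) = 12.7190

y = 8.5730x + 12.7190


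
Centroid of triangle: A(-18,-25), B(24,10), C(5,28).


Gx = (-18+24+5)/3 = 11/3 = 3.6667
Gy = (-25+10+28)/3 = 13/3 = 4.3333

G = (3.6667, 4.3333)


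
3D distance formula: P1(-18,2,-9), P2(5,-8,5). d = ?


dx=23, dy=-10, dz=14
d = sqrt(529+100+196) = sqrt(825) = 28.7228

28.7228


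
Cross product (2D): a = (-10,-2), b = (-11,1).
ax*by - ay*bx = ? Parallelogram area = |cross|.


cross = -10*1 + 2*(-11) = -10 - 22 = -32
Parallelogram area = |-32| = 32

cross = -32, parallelogram area = 32


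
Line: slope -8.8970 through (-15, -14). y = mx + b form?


y + 14 = -8.8970(x + 15)
y = -8.8970x - 14 + 8.8970*(-15)
y = -8.8970x - 147.4550

y = -8.8970x - 147.4550


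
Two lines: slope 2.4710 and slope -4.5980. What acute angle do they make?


m1-m2 = 7.069
1+m1*m2 = -10.361658
tan(theta) = |7.069/(-10.361658)| = 0.682227
theta = arctan(|7.069/(-10.361658)|) = 34.3029 degrees (acute angle)

34.3029 degrees


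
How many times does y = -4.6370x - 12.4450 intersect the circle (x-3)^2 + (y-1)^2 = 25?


Substitute y = -4.6370x - 12.4450: (x-3)^2 + (-4.6370x- 12.4450-1)^2 = 25
Expand to Ax^2 + Bx + C = 0, where b-k = -13.445
A = 1+m^2 = 22.501769
B = 2(m(b-k) - h) = 2(-4.6370*(-13.445) - 3) = 118.68893
C = h^2 + (b-k)^2 - r^2 = 9 + 180.768025 - 25 = 164.768025
disc = B^2-4AC = 14087.0621 - 14830.2881 = -743.2260
disc < 0

0 intersection points


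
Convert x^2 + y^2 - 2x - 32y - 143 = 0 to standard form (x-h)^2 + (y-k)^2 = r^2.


h = -D/2 = 2/2 = 1
k = -E/2 = 32/2 = 16
r^2 = h^2 + k^2 - F = 1 + 256 + 143 = 400
r = 20

Center (1, 16), radius = 20


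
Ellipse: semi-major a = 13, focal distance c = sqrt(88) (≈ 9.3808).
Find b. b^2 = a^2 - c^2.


b^2 = 13^2 - (sqrt(88))^2 = 169 - 88 = 81
b = sqrt(81) = 9

b = 9


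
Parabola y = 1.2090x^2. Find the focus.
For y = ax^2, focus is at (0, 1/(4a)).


a = 1.2090
4a = 4.8360
focus = (0, 1/4.8360) = (0, 0.2068)

Focus = (0, 0.2068)


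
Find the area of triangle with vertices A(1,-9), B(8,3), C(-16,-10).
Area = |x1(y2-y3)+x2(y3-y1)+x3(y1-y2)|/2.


1*(3+ 10) = 13
8*(-10+ 9) = -8
-16*(-9-3) = 192
sum = 197
Area = |197|/2 = 98.5000

98.5000 sq units


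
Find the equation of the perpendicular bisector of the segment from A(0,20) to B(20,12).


Midpoint = (10, 16)
Slope of AB = dy/dx = -8/20 = -0.4000
Perp slope = -dx/dy = 20/8 = 2.5000
b = My - (perp slope)*Mx = 16 + (20*10)/(-8) = 16 - 25.0000 = -9.0000

y = 2.5000x - 9.0000


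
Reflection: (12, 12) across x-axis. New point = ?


Reflection rule for x-axis: (x, -y)
(12, 12) -> (12, -12)

(12, -12)


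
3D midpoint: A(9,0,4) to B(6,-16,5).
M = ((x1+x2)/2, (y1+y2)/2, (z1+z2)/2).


Mx = (9+6)/2 = 7.5000
My = (0- 16)/2 = -8.0000
Mz = (4+5)/2 = 4.5000

M = (7.5000, -8.0000, 4.5000)


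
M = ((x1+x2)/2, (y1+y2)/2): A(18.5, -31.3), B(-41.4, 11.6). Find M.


Mx = (18.5 - 41.4)/2 = -22.9/2 = -11.4500
My = (-31.3 + 11.6)/2 = -19.7/2 = -9.8500

(-11.4500, -9.8500)


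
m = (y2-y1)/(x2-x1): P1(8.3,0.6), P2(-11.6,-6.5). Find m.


dy = -6.5 - 0.6 = -7.1
dx = -11.6 - 8.3 = -19.9
m = -7.1/(-19.9) = 0.3568

m = 0.3568


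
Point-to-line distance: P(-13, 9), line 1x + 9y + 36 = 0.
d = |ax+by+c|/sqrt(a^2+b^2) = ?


|1*(-13) + 9*9 + 36| = |104| = 104
sqrt(1 + 81) = sqrt(82) = 9.0554
d = 104/sqrt(82) = 11.4849

11.4849


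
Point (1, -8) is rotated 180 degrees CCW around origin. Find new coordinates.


cos(180) = -1, sin(180) = 0
x' = 1*(-1) + 8*0 = -1
y' = 1*0 - 8*(-1) = 8

(-1, 8)


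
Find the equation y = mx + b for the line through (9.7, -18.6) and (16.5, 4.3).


m = (22.9)/(6.8) = 3.3676
b = y1 - m*x1 = -18.6 - (22.9*9.7)/(6.8) = -18.6 - 32.6662 = -51.2662

y = 3.3676x - 51.2662


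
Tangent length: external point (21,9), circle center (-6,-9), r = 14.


d = sqrt((21+ 6)^2 + (9+ 9)^2) = sqrt(729+324) = 32.4500
L = sqrt(1053.0000 - 196) = sqrt(857.0000) = 29.2746

29.2746


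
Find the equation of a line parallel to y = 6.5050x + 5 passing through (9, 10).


Parallel lines have equal slopes.
m2 = 6.5050
b2 = 10 - 6.5050*9 = -48.5450

y = 6.5050x - 48.5450


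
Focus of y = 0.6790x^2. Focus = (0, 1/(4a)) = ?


a = 0.6790
4a = 2.7160
focus = (0, 1/2.7160) = (0, 0.3682)

Focus = (0, 0.3682)


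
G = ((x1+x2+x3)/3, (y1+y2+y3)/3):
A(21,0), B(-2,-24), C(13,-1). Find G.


Gx = (21- 2+13)/3 = 32/3 = 10.6667
Gy = (0- 24- 1)/3 = -25/3 = -8.3333

G = (10.6667, -8.3333)


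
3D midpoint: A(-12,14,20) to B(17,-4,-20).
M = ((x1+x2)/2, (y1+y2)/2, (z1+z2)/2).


Mx = (-12+17)/2 = 2.5000
My = (14- 4)/2 = 5.0000
Mz = (20- 20)/2 = 0

M = (2.5000, 5.0000, 0)


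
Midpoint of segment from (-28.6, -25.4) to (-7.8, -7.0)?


Mx = (-28.6 - 7.8)/2 = -36.4/2 = -18.2000
My = (-25.4 - 7.0)/2 = -32.4/2 = -16.2000

(-18.2000, -16.2000)


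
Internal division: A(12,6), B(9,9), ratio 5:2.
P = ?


Px = (5*9 + 2*12)/7 = 69/7 = 9.8571
Py = (5*9 + 2*6)/7 = 57/7 = 8.1429

P = (9.8571, 8.1429)


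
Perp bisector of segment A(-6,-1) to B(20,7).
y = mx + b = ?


Midpoint = (7, 3)
Slope of AB = dy/dx = 8/26 = 0.3077
Perp slope = -dx/dy = -26/8 = -3.2500
b = My - (perp slope)*Mx = 3 + (26*7)/8 = 3 + 22.7500 = 25.7500

y = -3.2500x + 25.7500


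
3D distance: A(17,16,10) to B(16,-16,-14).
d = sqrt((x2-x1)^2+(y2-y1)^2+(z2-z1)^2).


dx=-1, dy=-32, dz=-24
d = sqrt(1+1024+576) = sqrt(1601) = 40.0125

40.0125


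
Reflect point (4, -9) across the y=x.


Reflection rule for y=x: (y, x)
(4, -9) -> (-9, 4)

(-9, 4)


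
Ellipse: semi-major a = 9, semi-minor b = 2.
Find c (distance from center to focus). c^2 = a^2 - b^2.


c^2 = 9^2 - 2^2 = 81 - 4 = 77
c = sqrt(77) = 8.7750

c = 8.7750


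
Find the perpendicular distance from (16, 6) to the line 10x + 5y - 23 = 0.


|10*16 + 5*6 - 23| = |167| = 167
sqrt(100 + 25) = sqrt(125) = 11.1803
d = 167/sqrt(125) = 14.9369

14.9369


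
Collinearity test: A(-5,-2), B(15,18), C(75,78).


-5*(18-78) + 15*(78+ 2) + 75*(-2-18)
= 300 + 1200 - 1500 = 0

Yes, collinear (determinant = 0)


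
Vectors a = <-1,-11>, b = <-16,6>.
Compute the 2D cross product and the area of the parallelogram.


cross = -1*6 + 11*(-16) = -6 - 176 = -182
Parallelogram area = |-182| = 182

cross = -182, parallelogram area = 182


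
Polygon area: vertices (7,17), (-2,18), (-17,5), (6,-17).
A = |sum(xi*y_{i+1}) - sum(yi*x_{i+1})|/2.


sum(xi*y_{i+1}) = 7*18 - 2*5 - 17*(-17) + 6*17 = 507
sum(yi*x_{i+1}) = 17*(-2) + 18*(-17) + 5*6 - 17*7 = -429
Area = |507 + 429|/2 = 936/2 = 468.0000

468.0000 sq units


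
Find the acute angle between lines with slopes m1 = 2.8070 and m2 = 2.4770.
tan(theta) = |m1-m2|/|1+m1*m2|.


m1-m2 = 0.33
1+m1*m2 = 7.952939
tan(theta) = |0.33/7.952939| = 0.041494
theta = arctan(|0.33/7.952939|) = 2.3761 degrees (acute angle)

2.3761 degrees


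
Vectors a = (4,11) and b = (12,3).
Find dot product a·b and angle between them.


a·b = 4*12 + 11*3 = 48 + 33 = 81
|a| = sqrt(16+121) = 11.7047
|b| = sqrt(144+9) = 12.3693
cos(theta) = 81/(sqrt(137)*sqrt(153)) = 81/sqrt(20961) = 0.559473
theta = arccos(81/sqrt(20961)) = 55.9807 degrees

a·b = 81, theta = 55.9807 deg


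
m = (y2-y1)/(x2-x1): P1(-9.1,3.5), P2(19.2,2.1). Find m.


dy = 2.1 - 3.5 = -1.4
dx = 19.2 + 9.1 = 28.3
m = -1.4/28.3 = -0.0495

m = -0.0495


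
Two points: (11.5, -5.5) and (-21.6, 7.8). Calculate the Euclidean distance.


dx = -21.6 - 11.5 = -33.1
dy = 7.8 + 5.5 = 13.3
d = sqrt(1095.61 + 176.89) = sqrt(1272.5) = 35.6721

35.6721


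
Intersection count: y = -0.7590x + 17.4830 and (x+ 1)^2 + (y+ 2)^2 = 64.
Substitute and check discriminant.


Substitute y = -0.7590x + 17.4830: (x+ 1)^2 + (-0.7590x+17.4830+ 2)^2 = 64
Expand to Ax^2 + Bx + C = 0, where b-k = 19.483
A = 1+m^2 = 1.576081
B = 2(m(b-k) - h) = 2(-0.7590*19.483 + 1) = -27.575194
C = h^2 + (b-k)^2 - r^2 = 1 + 379.587289 - 64 = 316.587289
disc = B^2-4AC = 760.3913 - 1995.8688 = -1235.4775
disc < 0

0 intersection points


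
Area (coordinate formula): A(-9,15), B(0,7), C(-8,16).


-9*(7-16) = 81
0*(16-15) = 0
-8*(15-7) = -64
sum = 17
Area = |17|/2 = 8.5000

8.5000 sq units


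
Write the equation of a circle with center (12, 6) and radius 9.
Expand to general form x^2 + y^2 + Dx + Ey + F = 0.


(x-12)^2 + (y-6)^2 = 9^2
D = -2h = -24, E = -2k = -12
F = h^2+k^2-r^2 = 144+36-81 = 99

x^2 + y^2 - 24x - 12y + 99 = 0


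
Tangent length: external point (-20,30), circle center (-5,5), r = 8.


d = sqrt((-20+ 5)^2 + (30-5)^2) = sqrt(225+625) = 29.1548
L = sqrt(850.0000 - 64) = sqrt(786.0000) = 28.0357

28.0357


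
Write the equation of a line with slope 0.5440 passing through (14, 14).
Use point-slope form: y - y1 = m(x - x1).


y - 14 = 0.5440(x - 14)
y = 0.5440x + 14 - 0.5440*14
y = 0.5440x + 6.3840

y = 0.5440x + 6.3840


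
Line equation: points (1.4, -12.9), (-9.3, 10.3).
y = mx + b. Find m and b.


m = (23.2)/(-10.7) = -2.1682
b = y1 - m*x1 = -12.9 - (23.2*1.4)/(-10.7) = -12.9 + 3.0355 = -9.8645

y = -2.1682x - 9.8645


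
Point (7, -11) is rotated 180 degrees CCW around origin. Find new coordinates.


cos(180) = -1, sin(180) = 0
x' = 7*(-1) + 11*0 = -7
y' = 7*0 - 11*(-1) = 11

(-7, 11)


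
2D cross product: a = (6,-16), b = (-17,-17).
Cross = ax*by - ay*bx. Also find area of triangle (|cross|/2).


cross = 6*(-17) + 16*(-17) = -102 - 272 = -374
Triangle area = |-374|/2 = 374/2 = 187.0000

cross = -374, triangle area = 187.0000


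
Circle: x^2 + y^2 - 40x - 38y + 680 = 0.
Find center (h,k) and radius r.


h = -D/2 = 40/2 = 20
k = -E/2 = 38/2 = 19
r^2 = h^2 + k^2 - F = 400 + 361 - 680 = 81
r = 9

Center (20, 19), radius = 9


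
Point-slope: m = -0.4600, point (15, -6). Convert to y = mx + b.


y + 6 = -0.4600(x - 15)
y = -0.4600x - 6 + 0.4600*15
y = -0.4600x + 0.9000

y = -0.4600x + 0.9000


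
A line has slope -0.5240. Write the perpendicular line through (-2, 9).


Perpendicular slope = -1/m1 = -1/(-0.5240) = 1.9084
b2 = y0 - m2*x0 = 9 - 2/(-0.5240) = 9 + 3.8168 = 12.8168

y = 1.9084x + 12.8168


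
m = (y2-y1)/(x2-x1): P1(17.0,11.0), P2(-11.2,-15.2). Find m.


dy = -15.2 - 11.0 = -26.2
dx = -11.2 - 17.0 = -28.2
m = -26.2/(-28.2) = 0.9291

m = 0.9291


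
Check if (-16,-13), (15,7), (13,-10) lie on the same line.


-16*(7+ 10) + 15*(-10+ 13) + 13*(-13-7)
= -272 + 45 - 260 = -487

No, not collinear (determinant = -487)


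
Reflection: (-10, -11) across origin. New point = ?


Reflection rule for origin: (-x, -y)
(-10, -11) -> (10, 11)

(10, 11)


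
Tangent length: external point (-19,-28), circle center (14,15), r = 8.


d = sqrt((-19-14)^2 + (-28-15)^2) = sqrt(1089+1849) = 54.2033
L = sqrt(2938.0000 - 64) = sqrt(2874.0000) = 53.6097

53.6097


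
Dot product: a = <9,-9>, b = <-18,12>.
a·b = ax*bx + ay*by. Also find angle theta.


a·b = 9*(-18) - 9*12 = -162 - 108 = -270
|a| = sqrt(81+81) = 12.7279
|b| = sqrt(324+144) = 21.6333
cos(theta) = -270/(sqrt(162)*sqrt(468)) = -270/sqrt(75816) = -0.980581
theta = arccos(-270/sqrt(75816)) = 168.6901 degrees

a·b = -270, theta = 168.6901 deg


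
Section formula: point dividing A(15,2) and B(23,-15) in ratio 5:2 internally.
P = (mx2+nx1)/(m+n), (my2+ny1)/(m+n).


Px = (5*23 + 2*15)/7 = 145/7 = 20.7143
Py = (5*(-15) + 2*2)/7 = -71/7 = -10.1429

P = (20.7143, -10.1429)


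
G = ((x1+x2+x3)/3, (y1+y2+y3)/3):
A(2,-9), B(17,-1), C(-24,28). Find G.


Gx = (2+17- 24)/3 = -5/3 = -1.6667
Gy = (-9- 1+28)/3 = 18/3 = 6.0000

G = (-1.6667, 6.0000)


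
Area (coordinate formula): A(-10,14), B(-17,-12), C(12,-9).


-10*(-12+ 9) = 30
-17*(-9-14) = 391
12*(14+ 12) = 312
sum = 733
Area = |733|/2 = 366.5000

366.5000 sq units


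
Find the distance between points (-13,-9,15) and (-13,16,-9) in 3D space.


dx=0, dy=25, dz=-24
d = sqrt(0+625+576) = sqrt(1201) = 34.6554

34.6554


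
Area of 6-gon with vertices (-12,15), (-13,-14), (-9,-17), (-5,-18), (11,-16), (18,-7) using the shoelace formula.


sum(xi*y_{i+1}) = -12*(-14) - 13*(-17) - 9*(-18) - 5*(-16) + 11*(-7) + 18*15 = 824
sum(yi*x_{i+1}) = 15*(-13) - 14*(-9) - 17*(-5) - 18*11 - 16*18 - 7*(-12) = -386
Area = |824 + 386|/2 = 1210/2 = 605.0000

605.0000 sq units


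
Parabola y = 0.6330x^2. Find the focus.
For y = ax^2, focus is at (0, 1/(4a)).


a = 0.6330
4a = 2.5320
focus = (0, 1/2.5320) = (0, 0.3949)

Focus = (0, 0.3949)


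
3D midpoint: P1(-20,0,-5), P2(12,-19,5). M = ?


Mx = (-20+12)/2 = -4.0000
My = (0- 19)/2 = -9.5000
Mz = (-5+5)/2 = 0

M = (-4.0000, -9.5000, 0)


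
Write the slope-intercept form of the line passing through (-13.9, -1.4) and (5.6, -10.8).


m = (-9.4)/(19.5) = -0.4821
b = y1 - m*x1 = -1.4 - (-9.4*(-13.9))/(19.5) = -1.4 - 6.7005 = -8.1005

y = -0.4821x - 8.1005


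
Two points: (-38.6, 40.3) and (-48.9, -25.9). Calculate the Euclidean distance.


dx = -48.9 + 38.6 = -10.3
dy = -25.9 - 40.3 = -66.2
d = sqrt(106.09 + 4382.44) = sqrt(4488.53) = 66.9965

66.9965


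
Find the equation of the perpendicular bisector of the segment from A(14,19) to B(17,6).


Midpoint = (15.5, 12.5)
Slope of AB = dy/dx = -13/3 = -4.3333
Perp slope = -dx/dy = 3/13 = 0.2308
b = My - (perp slope)*Mx = 12.5 + (3*15.5)/(-13) = 12.5 - 3.5769 = 8.9231

y = 0.2308x + 8.9231


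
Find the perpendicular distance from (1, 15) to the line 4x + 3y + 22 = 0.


|4*1 + 3*15 + 22| = |71| = 71
sqrt(16 + 9) = sqrt(25) = 5.0000
d = 71/sqrt(25) = 14.2000

14.2000


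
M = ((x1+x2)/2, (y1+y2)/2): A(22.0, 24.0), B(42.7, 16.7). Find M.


Mx = (22.0 + 42.7)/2 = 64.7/2 = 32.3500
My = (24.0 + 16.7)/2 = 40.7/2 = 20.3500

(32.3500, 20.3500)


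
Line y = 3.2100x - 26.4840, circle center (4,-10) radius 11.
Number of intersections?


Substitute y = 3.2100x - 26.4840: (x-4)^2 + (3.2100x- 26.4840+ 10)^2 = 121
Expand to Ax^2 + Bx + C = 0, where b-k = -16.484
A = 1+m^2 = 11.3041
B = 2(m(b-k) - h) = 2(3.2100*(-16.484) - 4) = -113.82728
C = h^2 + (b-k)^2 - r^2 = 16 + 271.722256 - 121 = 166.722256
disc = B^2-4AC = 12956.6497 - 7538.5802 = 5418.0695
disc > 0

2 intersection points


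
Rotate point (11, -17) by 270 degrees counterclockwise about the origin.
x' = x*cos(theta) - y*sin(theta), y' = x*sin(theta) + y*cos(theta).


cos(270) = 0, sin(270) = -1
x' = 11*0 + 17*(-1) = -17
y' = 11*(-1) - 17*0 = -11

(-17, -11)


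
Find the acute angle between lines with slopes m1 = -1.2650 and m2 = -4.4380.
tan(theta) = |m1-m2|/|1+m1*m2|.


m1-m2 = 3.173
1+m1*m2 = 6.61407
tan(theta) = |3.173/6.61407| = 0.479735
theta = arctan(|3.173/6.61407|) = 25.6287 degrees (acute angle)

25.6287 degrees


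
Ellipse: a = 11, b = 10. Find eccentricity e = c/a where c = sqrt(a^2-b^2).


c = sqrt(121-100) = sqrt(21) = 4.5826
e = c/a = sqrt(21)/11 = 0.4166

e = 0.4166


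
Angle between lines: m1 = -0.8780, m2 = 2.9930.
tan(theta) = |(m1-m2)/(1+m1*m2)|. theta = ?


m1-m2 = -3.871
1+m1*m2 = -1.627854
tan(theta) = |-3.871/(-1.627854)| = 2.377977
theta = arctan(|-3.871/(-1.627854)|) = 67.1920 degrees (acute angle)

67.1920 degrees


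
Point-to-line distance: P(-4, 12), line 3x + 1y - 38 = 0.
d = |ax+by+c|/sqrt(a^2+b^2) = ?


|3*(-4) + 1*12 - 38| = |-38| = 38
sqrt(9 + 1) = sqrt(10) = 3.1623
d = 38/sqrt(10) = 12.0167

12.0167


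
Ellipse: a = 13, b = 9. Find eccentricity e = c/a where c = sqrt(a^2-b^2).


c = sqrt(169-81) = sqrt(88) = 9.3808
e = c/a = sqrt(88)/13 = 0.7216

e = 0.7216


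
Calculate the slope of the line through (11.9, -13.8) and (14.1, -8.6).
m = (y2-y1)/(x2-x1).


dy = -8.6 + 13.8 = 5.2
dx = 14.1 - 11.9 = 2.2
m = 5.2/2.2 = 2.3636

m = 2.3636


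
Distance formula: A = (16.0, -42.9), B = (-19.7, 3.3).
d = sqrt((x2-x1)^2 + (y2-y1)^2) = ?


dx = -19.7 - 16.0 = -35.7
dy = 3.3 + 42.9 = 46.2
d = sqrt(1274.49 + 2134.44) = sqrt(3408.93) = 58.3860

58.3860


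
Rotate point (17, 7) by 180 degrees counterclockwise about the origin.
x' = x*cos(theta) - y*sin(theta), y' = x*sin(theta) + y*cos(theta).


cos(180) = -1, sin(180) = 0
x' = 17*(-1) - 7*0 = -17
y' = 17*0 + 7*(-1) = -7

(-17, -7)


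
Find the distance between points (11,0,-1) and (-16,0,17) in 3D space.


dx=-27, dy=0, dz=18
d = sqrt(729+0+324) = sqrt(1053) = 32.4500

32.4500


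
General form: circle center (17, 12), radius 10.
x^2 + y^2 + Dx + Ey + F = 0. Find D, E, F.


(x-17)^2 + (y-12)^2 = 10^2
D = -2h = -34, E = -2k = -24
F = h^2+k^2-r^2 = 289+144-100 = 333

D = -34, E = -24, F = 333


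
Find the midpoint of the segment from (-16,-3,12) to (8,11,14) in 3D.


Mx = (-16+8)/2 = -4.0000
My = (-3+11)/2 = 4.0000
Mz = (12+14)/2 = 13.0000

M = (-4.0000, 4.0000, 13.0000)


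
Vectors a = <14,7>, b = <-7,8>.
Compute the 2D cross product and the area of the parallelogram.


cross = 14*8 - 7*(-7) = 112 + 49 = 161
Parallelogram area = |161| = 161

cross = 161, parallelogram area = 161


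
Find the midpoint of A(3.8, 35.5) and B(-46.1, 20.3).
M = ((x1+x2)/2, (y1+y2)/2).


Mx = (3.8 - 46.1)/2 = -42.3/2 = -21.1500
My = (35.5 + 20.3)/2 = 55.8/2 = 27.9000

(-21.1500, 27.9000)


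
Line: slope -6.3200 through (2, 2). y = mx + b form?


y - 2 = -6.3200(x - 2)
y = -6.3200x + 2 + 6.3200*2
y = -6.3200x + 14.6400

y = -6.3200x + 14.6400


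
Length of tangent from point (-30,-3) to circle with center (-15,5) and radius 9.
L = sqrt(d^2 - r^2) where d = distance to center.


d = sqrt((-30+ 15)^2 + (-3-5)^2) = sqrt(225+64) = 17.0000
L = sqrt(289.0000 - 81) = sqrt(208.0000) = 14.4222

14.4222


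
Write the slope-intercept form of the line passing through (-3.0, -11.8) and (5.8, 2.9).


m = (14.7)/(8.8) = 1.6705
b = y1 - m*x1 = -11.8 - (14.7*(-3.0))/(8.8) = -11.8 + 5.0114 = -6.7886

y = 1.6705x - 6.7886


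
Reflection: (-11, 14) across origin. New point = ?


Reflection rule for origin: (-x, -y)
(-11, 14) -> (11, -14)

(11, -14)


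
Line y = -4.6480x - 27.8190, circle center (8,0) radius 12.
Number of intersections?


Substitute y = -4.6480x - 27.8190: (x-8)^2 + (-4.6480x- 27.8190-0)^2 = 144
Expand to Ax^2 + Bx + C = 0, where b-k = -27.819
A = 1+m^2 = 22.603904
B = 2(m(b-k) - h) = 2(-4.6480*(-27.819) - 8) = 242.605424
C = h^2 + (b-k)^2 - r^2 = 64 + 773.896761 - 144 = 693.896761
disc = B^2-4AC = 58857.3918 - 62739.1031 = -3881.7113
disc < 0

0 intersection points


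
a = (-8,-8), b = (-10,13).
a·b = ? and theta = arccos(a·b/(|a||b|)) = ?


a·b = -8*(-10) - 8*13 = 80 - 104 = -24
|a| = sqrt(64+64) = 11.3137
|b| = sqrt(100+169) = 16.4012
cos(theta) = -24/(sqrt(128)*sqrt(269)) = -24/sqrt(34432) = -0.129339
theta = arccos(-24/sqrt(34432)) = 97.4314 degrees

a·b = -24, theta = 97.4314 deg


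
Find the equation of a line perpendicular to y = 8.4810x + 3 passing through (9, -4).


Perpendicular slope = -1/m1 = -1/8.4810 = -0.1179
b2 = y0 - m2*x0 = -4 + 9/8.4810 = -4 + 1.0612 = -2.9388

y = -0.1179x - 2.9388


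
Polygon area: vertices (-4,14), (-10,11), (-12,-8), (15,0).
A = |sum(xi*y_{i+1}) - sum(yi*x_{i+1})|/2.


sum(xi*y_{i+1}) = -4*11 - 10*(-8) - 12*0 + 15*14 = 246
sum(yi*x_{i+1}) = 14*(-10) + 11*(-12) - 8*15 + 0*(-4) = -392
Area = |246 + 392|/2 = 638/2 = 319.0000

319.0000 sq units


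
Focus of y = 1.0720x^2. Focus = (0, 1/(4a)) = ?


a = 1.0720
4a = 4.2880
focus = (0, 1/4.2880) = (0, 0.2332)

Focus = (0, 0.2332)


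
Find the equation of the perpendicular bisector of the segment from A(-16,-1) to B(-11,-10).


Midpoint = (-13.5, -5.5)
Slope of AB = dy/dx = -9/5 = -1.8000
Perp slope = -dx/dy = 5/9 = 0.5556
b = My - (perp slope)*Mx = -5.5 + (5*(-13.5))/(-9) = -5.5 + 7.5000 = 2.0000

y = 0.5556x + 2.0000


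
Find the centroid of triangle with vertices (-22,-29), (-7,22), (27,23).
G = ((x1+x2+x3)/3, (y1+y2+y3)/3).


Gx = (-22- 7+27)/3 = -2/3 = -0.6667
Gy = (-29+22+23)/3 = 16/3 = 5.3333

G = (-0.6667, 5.3333)


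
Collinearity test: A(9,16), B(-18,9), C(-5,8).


9*(9-8) - 18*(8-16) - 5*(16-9)
= 9 + 144 - 35 = 118

No, not collinear (determinant = 118)


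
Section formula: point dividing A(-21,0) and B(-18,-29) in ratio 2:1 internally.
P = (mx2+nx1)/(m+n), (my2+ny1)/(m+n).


Px = (2*(-18) + 1*(-21))/3 = -57/3 = -19.0000
Py = (2*(-29) + 1*0)/3 = -58/3 = -19.3333

P = (-19.0000, -19.3333)
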